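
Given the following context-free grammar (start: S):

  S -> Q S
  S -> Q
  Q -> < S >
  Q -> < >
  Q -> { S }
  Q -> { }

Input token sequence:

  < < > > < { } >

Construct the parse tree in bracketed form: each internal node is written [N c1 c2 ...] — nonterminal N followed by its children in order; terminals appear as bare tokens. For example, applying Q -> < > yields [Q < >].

[S [Q < [S [Q < >]] >] [S [Q < [S [Q { }]] >]]]

S
Q S
< S > S
< Q > S
< < > > S
< < > > Q
< < > > < S >
< < > > < Q >
< < > > < { } >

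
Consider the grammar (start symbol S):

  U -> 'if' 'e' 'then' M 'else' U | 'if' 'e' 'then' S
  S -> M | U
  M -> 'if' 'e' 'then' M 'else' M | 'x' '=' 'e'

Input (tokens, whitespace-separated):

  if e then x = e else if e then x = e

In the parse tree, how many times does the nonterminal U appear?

[S [U if e then [M x = e] else [U if e then [S [M x = e]]]]]

2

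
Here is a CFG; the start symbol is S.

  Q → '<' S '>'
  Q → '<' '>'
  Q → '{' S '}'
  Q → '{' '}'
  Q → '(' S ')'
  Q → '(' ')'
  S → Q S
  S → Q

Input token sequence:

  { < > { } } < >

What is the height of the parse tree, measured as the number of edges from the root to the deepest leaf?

5

[S [Q { [S [Q < >] [S [Q { }]]] }] [S [Q < >]]]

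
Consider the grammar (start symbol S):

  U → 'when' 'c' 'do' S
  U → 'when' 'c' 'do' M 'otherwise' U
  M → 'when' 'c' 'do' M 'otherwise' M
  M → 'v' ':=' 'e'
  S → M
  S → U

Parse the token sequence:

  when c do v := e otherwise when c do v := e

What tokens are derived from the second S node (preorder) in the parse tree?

v := e

[S [U when c do [M v := e] otherwise [U when c do [S [M v := e]]]]]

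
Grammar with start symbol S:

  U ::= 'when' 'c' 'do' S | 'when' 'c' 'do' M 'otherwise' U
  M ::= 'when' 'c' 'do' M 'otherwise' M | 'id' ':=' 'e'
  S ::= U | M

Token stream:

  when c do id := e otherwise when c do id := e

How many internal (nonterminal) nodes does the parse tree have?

6

[S [U when c do [M id := e] otherwise [U when c do [S [M id := e]]]]]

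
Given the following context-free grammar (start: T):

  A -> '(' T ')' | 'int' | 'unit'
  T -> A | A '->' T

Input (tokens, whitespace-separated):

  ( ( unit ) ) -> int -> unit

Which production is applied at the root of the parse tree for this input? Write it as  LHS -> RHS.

[T [A ( [T [A ( [T [A unit]] )]] )] -> [T [A int] -> [T [A unit]]]]

T -> A '->' T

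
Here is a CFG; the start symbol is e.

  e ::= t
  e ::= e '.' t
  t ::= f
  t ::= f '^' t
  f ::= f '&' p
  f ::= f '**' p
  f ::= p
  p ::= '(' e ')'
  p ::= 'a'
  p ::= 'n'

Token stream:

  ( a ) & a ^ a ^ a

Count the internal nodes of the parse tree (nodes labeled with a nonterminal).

[e [t [f [f [p ( [e [t [f [p a]]]] )]] & [p a]] ^ [t [f [p a]] ^ [t [f [p a]]]]]]

16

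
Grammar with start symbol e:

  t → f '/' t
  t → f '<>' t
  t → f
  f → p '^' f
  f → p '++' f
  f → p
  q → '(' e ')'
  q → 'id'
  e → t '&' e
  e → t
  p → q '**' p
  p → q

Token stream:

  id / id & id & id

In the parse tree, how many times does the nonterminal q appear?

[e [t [f [p [q id]]] / [t [f [p [q id]]]]] & [e [t [f [p [q id]]]] & [e [t [f [p [q id]]]]]]]

4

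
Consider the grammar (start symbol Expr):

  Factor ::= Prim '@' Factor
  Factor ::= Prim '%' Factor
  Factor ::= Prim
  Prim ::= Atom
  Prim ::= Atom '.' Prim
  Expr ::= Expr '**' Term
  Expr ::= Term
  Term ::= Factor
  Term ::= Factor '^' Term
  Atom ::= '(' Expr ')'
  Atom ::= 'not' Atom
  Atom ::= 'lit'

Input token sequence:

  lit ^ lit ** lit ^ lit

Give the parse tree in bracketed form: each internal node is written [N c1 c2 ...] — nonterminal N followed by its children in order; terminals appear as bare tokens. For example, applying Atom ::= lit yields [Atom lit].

Expr
Expr ** Term
Term ** Term
Factor ^ Term ** Term
Prim ^ Term ** Term
Atom ^ Term ** Term
lit ^ Term ** Term
lit ^ Factor ** Term
lit ^ Prim ** Term
lit ^ Atom ** Term
lit ^ lit ** Term
lit ^ lit ** Factor ^ Term
lit ^ lit ** Prim ^ Term
lit ^ lit ** Atom ^ Term
lit ^ lit ** lit ^ Term
lit ^ lit ** lit ^ Factor
lit ^ lit ** lit ^ Prim
lit ^ lit ** lit ^ Atom
lit ^ lit ** lit ^ lit

[Expr [Expr [Term [Factor [Prim [Atom lit]]] ^ [Term [Factor [Prim [Atom lit]]]]]] ** [Term [Factor [Prim [Atom lit]]] ^ [Term [Factor [Prim [Atom lit]]]]]]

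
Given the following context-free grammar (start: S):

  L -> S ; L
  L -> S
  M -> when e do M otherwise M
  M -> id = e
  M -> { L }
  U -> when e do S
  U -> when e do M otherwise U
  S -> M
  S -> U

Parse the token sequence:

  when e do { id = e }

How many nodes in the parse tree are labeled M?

[S [U when e do [S [M { [L [S [M id = e]]] }]]]]

2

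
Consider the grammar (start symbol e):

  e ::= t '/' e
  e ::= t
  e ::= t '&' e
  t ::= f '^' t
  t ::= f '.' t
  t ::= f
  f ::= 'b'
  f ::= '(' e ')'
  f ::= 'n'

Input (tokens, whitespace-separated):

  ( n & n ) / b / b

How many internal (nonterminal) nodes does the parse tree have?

15

[e [t [f ( [e [t [f n]] & [e [t [f n]]]] )]] / [e [t [f b]] / [e [t [f b]]]]]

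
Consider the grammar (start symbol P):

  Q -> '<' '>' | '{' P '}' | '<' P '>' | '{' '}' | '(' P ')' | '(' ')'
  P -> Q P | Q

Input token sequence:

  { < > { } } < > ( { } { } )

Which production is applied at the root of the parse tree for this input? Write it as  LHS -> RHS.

[P [Q { [P [Q < >] [P [Q { }]]] }] [P [Q < >] [P [Q ( [P [Q { }] [P [Q { }]]] )]]]]

P -> Q P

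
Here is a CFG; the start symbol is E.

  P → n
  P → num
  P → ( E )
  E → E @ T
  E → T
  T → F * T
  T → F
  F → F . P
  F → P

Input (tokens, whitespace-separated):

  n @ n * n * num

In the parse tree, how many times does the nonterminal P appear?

4

[E [E [T [F [P n]]]] @ [T [F [P n]] * [T [F [P n]] * [T [F [P num]]]]]]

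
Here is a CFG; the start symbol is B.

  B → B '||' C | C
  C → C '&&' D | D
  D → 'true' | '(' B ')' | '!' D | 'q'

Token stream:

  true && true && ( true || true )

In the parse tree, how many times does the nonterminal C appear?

5

[B [C [C [C [D true]] && [D true]] && [D ( [B [B [C [D true]]] || [C [D true]]] )]]]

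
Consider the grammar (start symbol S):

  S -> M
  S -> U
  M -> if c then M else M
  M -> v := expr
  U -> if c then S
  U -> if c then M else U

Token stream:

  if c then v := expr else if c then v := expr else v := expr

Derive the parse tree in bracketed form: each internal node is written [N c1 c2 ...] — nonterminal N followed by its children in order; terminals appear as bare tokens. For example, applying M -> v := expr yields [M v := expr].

[S [M if c then [M v := expr] else [M if c then [M v := expr] else [M v := expr]]]]

S
M
if c then M else M
if c then v := expr else M
if c then v := expr else if c then M else M
if c then v := expr else if c then v := expr else M
if c then v := expr else if c then v := expr else v := expr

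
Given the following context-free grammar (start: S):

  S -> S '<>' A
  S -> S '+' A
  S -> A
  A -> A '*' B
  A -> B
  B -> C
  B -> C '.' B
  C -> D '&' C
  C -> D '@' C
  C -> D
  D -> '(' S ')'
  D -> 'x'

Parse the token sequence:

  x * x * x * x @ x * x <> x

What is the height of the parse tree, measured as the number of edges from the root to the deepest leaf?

10

[S [S [A [A [A [A [A [B [C [D x]]]] * [B [C [D x]]]] * [B [C [D x]]]] * [B [C [D x] @ [C [D x]]]]] * [B [C [D x]]]]] <> [A [B [C [D x]]]]]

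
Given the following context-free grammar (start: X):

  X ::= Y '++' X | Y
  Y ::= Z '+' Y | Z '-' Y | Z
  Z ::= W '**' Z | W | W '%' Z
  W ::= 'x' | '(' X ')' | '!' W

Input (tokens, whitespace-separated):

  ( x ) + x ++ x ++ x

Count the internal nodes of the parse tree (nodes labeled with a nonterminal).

[X [Y [Z [W ( [X [Y [Z [W x]]]] )]] + [Y [Z [W x]]]] ++ [X [Y [Z [W x]]] ++ [X [Y [Z [W x]]]]]]

19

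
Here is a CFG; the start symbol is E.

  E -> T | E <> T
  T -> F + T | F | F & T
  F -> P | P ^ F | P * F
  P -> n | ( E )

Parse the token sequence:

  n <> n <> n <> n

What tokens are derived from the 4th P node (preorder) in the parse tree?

n

[E [E [E [E [T [F [P n]]]] <> [T [F [P n]]]] <> [T [F [P n]]]] <> [T [F [P n]]]]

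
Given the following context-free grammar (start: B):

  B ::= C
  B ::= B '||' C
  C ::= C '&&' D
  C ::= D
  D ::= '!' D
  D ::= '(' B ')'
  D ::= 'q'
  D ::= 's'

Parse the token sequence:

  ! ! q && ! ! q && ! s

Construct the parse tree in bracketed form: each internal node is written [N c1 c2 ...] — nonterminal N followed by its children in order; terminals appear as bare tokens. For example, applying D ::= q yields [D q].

[B [C [C [C [D ! [D ! [D q]]]] && [D ! [D ! [D q]]]] && [D ! [D s]]]]

B
C
C && D
C && D && D
D && D && D
! D && D && D
! ! D && D && D
! ! q && D && D
! ! q && ! D && D
! ! q && ! ! D && D
! ! q && ! ! q && D
! ! q && ! ! q && ! D
! ! q && ! ! q && ! s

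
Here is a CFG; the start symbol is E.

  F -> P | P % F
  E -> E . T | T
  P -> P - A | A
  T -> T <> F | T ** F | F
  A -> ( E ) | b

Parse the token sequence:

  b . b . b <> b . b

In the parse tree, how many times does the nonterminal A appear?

5

[E [E [E [E [T [F [P [A b]]]]] . [T [F [P [A b]]]]] . [T [T [F [P [A b]]]] <> [F [P [A b]]]]] . [T [F [P [A b]]]]]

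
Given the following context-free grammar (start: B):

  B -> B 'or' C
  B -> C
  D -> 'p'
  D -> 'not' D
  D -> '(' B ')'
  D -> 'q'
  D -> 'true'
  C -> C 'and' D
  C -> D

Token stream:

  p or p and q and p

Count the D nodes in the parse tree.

4

[B [B [C [D p]]] or [C [C [C [D p]] and [D q]] and [D p]]]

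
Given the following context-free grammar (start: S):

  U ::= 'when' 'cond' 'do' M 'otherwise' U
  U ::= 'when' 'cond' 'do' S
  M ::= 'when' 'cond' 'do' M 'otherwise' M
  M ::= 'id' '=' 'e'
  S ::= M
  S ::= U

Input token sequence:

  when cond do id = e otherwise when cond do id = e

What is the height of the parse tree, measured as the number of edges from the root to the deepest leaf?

[S [U when cond do [M id = e] otherwise [U when cond do [S [M id = e]]]]]

5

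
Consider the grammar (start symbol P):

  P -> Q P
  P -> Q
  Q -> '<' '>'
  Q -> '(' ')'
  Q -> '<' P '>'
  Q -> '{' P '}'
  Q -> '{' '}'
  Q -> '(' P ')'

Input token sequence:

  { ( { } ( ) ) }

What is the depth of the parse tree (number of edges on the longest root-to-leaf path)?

7

[P [Q { [P [Q ( [P [Q { }] [P [Q ( )]]] )]] }]]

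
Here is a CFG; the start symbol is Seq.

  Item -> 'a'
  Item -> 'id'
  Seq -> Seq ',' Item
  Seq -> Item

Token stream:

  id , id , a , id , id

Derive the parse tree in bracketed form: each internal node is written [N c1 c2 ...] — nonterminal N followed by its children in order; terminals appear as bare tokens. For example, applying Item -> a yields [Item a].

Seq
Seq , Item
Seq , Item , Item
Seq , Item , Item , Item
Seq , Item , Item , Item , Item
Item , Item , Item , Item , Item
id , Item , Item , Item , Item
id , id , Item , Item , Item
id , id , a , Item , Item
id , id , a , id , Item
id , id , a , id , id

[Seq [Seq [Seq [Seq [Seq [Item id]] , [Item id]] , [Item a]] , [Item id]] , [Item id]]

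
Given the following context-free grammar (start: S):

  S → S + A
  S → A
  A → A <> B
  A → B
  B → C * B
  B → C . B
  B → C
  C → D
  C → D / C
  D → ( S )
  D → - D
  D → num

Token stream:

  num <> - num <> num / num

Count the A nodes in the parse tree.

[S [A [A [A [B [C [D num]]]] <> [B [C [D - [D num]]]]] <> [B [C [D num] / [C [D num]]]]]]

3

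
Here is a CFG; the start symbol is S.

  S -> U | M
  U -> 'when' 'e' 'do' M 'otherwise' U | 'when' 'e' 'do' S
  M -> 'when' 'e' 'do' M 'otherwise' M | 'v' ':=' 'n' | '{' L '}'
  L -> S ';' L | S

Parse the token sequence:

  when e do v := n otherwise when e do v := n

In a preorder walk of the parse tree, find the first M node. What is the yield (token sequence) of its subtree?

[S [U when e do [M v := n] otherwise [U when e do [S [M v := n]]]]]

v := n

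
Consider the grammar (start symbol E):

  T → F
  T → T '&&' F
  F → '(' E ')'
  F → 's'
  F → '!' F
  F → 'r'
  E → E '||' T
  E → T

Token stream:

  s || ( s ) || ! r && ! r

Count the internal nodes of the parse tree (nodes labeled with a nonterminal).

[E [E [E [T [F s]]] || [T [F ( [E [T [F s]]] )]]] || [T [T [F ! [F r]]] && [F ! [F r]]]]

16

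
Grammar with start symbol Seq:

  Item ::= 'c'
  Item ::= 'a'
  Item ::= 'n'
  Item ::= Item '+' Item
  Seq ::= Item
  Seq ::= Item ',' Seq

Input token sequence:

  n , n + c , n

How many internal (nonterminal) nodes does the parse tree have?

[Seq [Item n] , [Seq [Item [Item n] + [Item c]] , [Seq [Item n]]]]

8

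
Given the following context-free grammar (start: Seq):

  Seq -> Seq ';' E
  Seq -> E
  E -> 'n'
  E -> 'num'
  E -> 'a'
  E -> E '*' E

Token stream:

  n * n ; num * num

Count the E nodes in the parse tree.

[Seq [Seq [E [E n] * [E n]]] ; [E [E num] * [E num]]]

6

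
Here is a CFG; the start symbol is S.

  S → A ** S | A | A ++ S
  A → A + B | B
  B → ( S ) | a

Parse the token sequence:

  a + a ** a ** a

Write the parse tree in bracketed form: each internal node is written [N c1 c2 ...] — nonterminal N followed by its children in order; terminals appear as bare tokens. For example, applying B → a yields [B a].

S
A ** S
A + B ** S
B + B ** S
a + B ** S
a + a ** S
a + a ** A ** S
a + a ** B ** S
a + a ** a ** S
a + a ** a ** A
a + a ** a ** B
a + a ** a ** a

[S [A [A [B a]] + [B a]] ** [S [A [B a]] ** [S [A [B a]]]]]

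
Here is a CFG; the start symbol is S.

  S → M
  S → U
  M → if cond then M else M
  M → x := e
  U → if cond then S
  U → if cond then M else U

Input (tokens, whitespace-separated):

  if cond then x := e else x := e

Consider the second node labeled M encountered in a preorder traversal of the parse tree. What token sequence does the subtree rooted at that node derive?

[S [M if cond then [M x := e] else [M x := e]]]

x := e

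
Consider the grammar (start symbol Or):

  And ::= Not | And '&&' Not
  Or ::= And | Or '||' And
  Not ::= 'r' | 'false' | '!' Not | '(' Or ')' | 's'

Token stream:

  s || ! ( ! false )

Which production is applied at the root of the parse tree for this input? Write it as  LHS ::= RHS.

Or ::= Or '||' And

[Or [Or [And [Not s]]] || [And [Not ! [Not ( [Or [And [Not ! [Not false]]]] )]]]]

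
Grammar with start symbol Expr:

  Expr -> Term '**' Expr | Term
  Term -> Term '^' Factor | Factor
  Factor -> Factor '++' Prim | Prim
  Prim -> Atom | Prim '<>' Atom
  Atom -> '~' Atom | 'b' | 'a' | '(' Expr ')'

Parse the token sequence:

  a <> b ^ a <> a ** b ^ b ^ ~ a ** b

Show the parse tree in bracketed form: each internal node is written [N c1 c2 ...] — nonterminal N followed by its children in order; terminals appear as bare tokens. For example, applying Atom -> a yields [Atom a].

[Expr [Term [Term [Factor [Prim [Prim [Atom a]] <> [Atom b]]]] ^ [Factor [Prim [Prim [Atom a]] <> [Atom a]]]] ** [Expr [Term [Term [Term [Factor [Prim [Atom b]]]] ^ [Factor [Prim [Atom b]]]] ^ [Factor [Prim [Atom ~ [Atom a]]]]] ** [Expr [Term [Factor [Prim [Atom b]]]]]]]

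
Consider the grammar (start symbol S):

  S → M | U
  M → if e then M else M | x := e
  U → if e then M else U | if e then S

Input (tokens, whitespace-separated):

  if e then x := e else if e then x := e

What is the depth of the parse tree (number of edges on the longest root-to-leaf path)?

[S [U if e then [M x := e] else [U if e then [S [M x := e]]]]]

5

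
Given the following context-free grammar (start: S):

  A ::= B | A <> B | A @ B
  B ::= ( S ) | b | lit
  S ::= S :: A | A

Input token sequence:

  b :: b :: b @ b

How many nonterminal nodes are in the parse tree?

11

[S [S [S [A [B b]]] :: [A [B b]]] :: [A [A [B b]] @ [B b]]]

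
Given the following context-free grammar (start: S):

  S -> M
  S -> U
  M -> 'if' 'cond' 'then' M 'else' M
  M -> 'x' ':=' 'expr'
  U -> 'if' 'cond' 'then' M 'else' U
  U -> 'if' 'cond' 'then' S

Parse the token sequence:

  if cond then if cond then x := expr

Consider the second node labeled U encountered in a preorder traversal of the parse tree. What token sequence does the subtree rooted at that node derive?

if cond then x := expr

[S [U if cond then [S [U if cond then [S [M x := expr]]]]]]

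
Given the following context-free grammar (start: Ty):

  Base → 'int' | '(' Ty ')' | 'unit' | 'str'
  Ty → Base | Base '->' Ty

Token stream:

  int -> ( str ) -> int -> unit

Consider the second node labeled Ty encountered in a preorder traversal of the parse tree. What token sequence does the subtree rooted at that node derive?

( str ) -> int -> unit

[Ty [Base int] -> [Ty [Base ( [Ty [Base str]] )] -> [Ty [Base int] -> [Ty [Base unit]]]]]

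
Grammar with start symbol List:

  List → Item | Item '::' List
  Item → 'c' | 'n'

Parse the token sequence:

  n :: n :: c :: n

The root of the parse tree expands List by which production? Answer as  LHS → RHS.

List → Item '::' List

[List [Item n] :: [List [Item n] :: [List [Item c] :: [List [Item n]]]]]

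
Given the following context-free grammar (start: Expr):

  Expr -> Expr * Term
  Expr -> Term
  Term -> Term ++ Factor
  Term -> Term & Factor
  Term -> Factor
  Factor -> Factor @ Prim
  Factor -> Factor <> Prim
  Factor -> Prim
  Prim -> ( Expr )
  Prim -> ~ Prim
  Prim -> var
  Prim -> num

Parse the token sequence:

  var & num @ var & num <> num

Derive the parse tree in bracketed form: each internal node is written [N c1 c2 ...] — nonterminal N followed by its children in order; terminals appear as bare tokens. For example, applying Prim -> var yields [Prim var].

[Expr [Term [Term [Term [Factor [Prim var]]] & [Factor [Factor [Prim num]] @ [Prim var]]] & [Factor [Factor [Prim num]] <> [Prim num]]]]

Expr
Term
Term & Factor
Term & Factor & Factor
Factor & Factor & Factor
Prim & Factor & Factor
var & Factor & Factor
var & Factor @ Prim & Factor
var & Prim @ Prim & Factor
var & num @ Prim & Factor
var & num @ var & Factor
var & num @ var & Factor <> Prim
var & num @ var & Prim <> Prim
var & num @ var & num <> Prim
var & num @ var & num <> num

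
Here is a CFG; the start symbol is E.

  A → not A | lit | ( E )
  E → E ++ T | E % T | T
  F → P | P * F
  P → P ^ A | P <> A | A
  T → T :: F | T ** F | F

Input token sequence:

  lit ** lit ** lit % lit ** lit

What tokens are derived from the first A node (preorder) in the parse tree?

[E [E [T [T [T [F [P [A lit]]]] ** [F [P [A lit]]]] ** [F [P [A lit]]]]] % [T [T [F [P [A lit]]]] ** [F [P [A lit]]]]]

lit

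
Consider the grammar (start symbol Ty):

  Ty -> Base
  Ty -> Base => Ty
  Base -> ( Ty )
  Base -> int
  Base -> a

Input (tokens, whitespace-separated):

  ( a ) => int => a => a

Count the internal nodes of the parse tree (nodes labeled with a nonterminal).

10

[Ty [Base ( [Ty [Base a]] )] => [Ty [Base int] => [Ty [Base a] => [Ty [Base a]]]]]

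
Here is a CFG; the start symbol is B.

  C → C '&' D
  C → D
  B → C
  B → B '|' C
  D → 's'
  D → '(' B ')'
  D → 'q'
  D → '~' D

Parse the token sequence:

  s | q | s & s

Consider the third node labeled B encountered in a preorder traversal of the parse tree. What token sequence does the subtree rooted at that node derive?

s

[B [B [B [C [D s]]] | [C [D q]]] | [C [C [D s]] & [D s]]]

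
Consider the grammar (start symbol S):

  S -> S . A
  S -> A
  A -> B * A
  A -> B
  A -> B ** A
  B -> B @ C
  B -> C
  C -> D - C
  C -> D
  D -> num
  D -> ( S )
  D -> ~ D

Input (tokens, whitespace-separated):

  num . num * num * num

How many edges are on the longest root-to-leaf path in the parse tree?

[S [S [A [B [C [D num]]]]] . [A [B [C [D num]]] * [A [B [C [D num]]] * [A [B [C [D num]]]]]]]

7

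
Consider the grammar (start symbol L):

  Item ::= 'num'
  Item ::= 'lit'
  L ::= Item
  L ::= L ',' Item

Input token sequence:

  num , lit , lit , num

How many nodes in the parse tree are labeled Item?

[L [L [L [L [Item num]] , [Item lit]] , [Item lit]] , [Item num]]

4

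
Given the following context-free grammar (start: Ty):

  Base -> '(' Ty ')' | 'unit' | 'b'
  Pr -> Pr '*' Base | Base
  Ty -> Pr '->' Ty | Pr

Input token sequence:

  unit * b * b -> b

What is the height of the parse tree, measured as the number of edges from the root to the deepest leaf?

5

[Ty [Pr [Pr [Pr [Base unit]] * [Base b]] * [Base b]] -> [Ty [Pr [Base b]]]]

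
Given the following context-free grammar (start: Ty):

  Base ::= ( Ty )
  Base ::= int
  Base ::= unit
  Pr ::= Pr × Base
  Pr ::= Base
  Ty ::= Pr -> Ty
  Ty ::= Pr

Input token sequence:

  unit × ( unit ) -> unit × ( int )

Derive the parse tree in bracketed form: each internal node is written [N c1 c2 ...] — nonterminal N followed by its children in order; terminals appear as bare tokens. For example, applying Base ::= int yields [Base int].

Ty
Pr -> Ty
Pr × Base -> Ty
Base × Base -> Ty
unit × Base -> Ty
unit × ( Ty ) -> Ty
unit × ( Pr ) -> Ty
unit × ( Base ) -> Ty
unit × ( unit ) -> Ty
unit × ( unit ) -> Pr
unit × ( unit ) -> Pr × Base
unit × ( unit ) -> Base × Base
unit × ( unit ) -> unit × Base
unit × ( unit ) -> unit × ( Ty )
unit × ( unit ) -> unit × ( Pr )
unit × ( unit ) -> unit × ( Base )
unit × ( unit ) -> unit × ( int )

[Ty [Pr [Pr [Base unit]] × [Base ( [Ty [Pr [Base unit]]] )]] -> [Ty [Pr [Pr [Base unit]] × [Base ( [Ty [Pr [Base int]]] )]]]]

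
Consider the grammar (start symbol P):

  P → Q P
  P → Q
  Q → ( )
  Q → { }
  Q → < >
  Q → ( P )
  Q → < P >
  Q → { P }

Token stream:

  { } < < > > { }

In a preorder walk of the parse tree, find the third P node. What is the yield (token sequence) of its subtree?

[P [Q { }] [P [Q < [P [Q < >]] >] [P [Q { }]]]]

< >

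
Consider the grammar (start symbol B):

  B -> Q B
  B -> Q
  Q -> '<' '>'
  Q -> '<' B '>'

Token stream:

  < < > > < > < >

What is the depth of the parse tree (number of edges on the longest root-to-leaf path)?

[B [Q < [B [Q < >]] >] [B [Q < >] [B [Q < >]]]]

4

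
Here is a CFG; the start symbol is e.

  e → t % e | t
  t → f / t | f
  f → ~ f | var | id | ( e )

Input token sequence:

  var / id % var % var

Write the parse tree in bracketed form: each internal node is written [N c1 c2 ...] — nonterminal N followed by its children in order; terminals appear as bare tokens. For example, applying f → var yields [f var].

[e [t [f var] / [t [f id]]] % [e [t [f var]] % [e [t [f var]]]]]

e
t % e
f / t % e
var / t % e
var / f % e
var / id % e
var / id % t % e
var / id % f % e
var / id % var % e
var / id % var % t
var / id % var % f
var / id % var % var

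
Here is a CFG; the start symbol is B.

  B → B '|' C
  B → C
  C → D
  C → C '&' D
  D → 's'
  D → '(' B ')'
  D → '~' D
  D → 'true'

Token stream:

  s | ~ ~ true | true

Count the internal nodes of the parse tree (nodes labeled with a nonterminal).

11

[B [B [B [C [D s]]] | [C [D ~ [D ~ [D true]]]]] | [C [D true]]]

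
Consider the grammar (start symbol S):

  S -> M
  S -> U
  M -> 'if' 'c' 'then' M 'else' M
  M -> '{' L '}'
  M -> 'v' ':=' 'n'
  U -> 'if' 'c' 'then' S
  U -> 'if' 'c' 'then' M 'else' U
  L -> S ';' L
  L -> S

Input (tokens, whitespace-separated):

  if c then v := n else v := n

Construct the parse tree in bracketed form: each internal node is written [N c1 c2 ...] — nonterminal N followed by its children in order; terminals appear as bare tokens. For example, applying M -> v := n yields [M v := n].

[S [M if c then [M v := n] else [M v := n]]]

S
M
if c then M else M
if c then v := n else M
if c then v := n else v := n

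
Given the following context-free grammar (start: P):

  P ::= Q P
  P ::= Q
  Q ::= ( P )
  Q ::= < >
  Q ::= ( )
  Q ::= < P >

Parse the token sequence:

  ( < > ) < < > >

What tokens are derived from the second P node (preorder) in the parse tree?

[P [Q ( [P [Q < >]] )] [P [Q < [P [Q < >]] >]]]

< >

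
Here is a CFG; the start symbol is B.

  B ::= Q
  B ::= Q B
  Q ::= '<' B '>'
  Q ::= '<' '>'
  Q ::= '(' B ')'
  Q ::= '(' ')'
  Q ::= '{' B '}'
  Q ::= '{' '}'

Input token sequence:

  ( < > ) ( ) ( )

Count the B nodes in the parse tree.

4

[B [Q ( [B [Q < >]] )] [B [Q ( )] [B [Q ( )]]]]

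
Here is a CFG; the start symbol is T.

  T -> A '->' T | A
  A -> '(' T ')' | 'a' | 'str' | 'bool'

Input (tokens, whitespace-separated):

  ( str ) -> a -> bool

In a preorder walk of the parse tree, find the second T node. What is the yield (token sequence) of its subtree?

[T [A ( [T [A str]] )] -> [T [A a] -> [T [A bool]]]]

str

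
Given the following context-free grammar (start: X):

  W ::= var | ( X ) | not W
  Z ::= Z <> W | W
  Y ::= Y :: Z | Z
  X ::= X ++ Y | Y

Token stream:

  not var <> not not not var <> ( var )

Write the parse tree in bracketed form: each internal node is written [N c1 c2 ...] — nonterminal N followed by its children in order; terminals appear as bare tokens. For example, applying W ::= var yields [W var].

[X [Y [Z [Z [Z [W not [W var]]] <> [W not [W not [W not [W var]]]]] <> [W ( [X [Y [Z [W var]]]] )]]]]

X
Y
Z
Z <> W
Z <> W <> W
W <> W <> W
not W <> W <> W
not var <> W <> W
not var <> not W <> W
not var <> not not W <> W
not var <> not not not W <> W
not var <> not not not var <> W
not var <> not not not var <> ( X )
not var <> not not not var <> ( Y )
not var <> not not not var <> ( Z )
not var <> not not not var <> ( W )
not var <> not not not var <> ( var )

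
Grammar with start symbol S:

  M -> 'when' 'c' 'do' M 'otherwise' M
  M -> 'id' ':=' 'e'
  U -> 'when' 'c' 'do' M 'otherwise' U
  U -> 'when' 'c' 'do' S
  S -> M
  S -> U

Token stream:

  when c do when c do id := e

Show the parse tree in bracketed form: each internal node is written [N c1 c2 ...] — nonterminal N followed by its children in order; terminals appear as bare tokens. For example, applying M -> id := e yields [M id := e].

S
U
when c do S
when c do U
when c do when c do S
when c do when c do M
when c do when c do id := e

[S [U when c do [S [U when c do [S [M id := e]]]]]]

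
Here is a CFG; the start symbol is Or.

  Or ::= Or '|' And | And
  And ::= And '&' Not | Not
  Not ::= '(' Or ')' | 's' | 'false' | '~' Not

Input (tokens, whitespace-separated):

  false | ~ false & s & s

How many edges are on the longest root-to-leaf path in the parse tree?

[Or [Or [And [Not false]]] | [And [And [And [Not ~ [Not false]]] & [Not s]] & [Not s]]]

6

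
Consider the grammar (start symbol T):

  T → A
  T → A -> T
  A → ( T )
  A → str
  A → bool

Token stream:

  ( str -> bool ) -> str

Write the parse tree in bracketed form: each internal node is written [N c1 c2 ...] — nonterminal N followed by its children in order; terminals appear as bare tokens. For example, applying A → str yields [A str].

[T [A ( [T [A str] -> [T [A bool]]] )] -> [T [A str]]]

T
A -> T
( T ) -> T
( A -> T ) -> T
( str -> T ) -> T
( str -> A ) -> T
( str -> bool ) -> T
( str -> bool ) -> A
( str -> bool ) -> str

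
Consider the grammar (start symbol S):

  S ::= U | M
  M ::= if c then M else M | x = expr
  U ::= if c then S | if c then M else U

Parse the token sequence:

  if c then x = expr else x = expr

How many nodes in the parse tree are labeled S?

[S [M if c then [M x = expr] else [M x = expr]]]

1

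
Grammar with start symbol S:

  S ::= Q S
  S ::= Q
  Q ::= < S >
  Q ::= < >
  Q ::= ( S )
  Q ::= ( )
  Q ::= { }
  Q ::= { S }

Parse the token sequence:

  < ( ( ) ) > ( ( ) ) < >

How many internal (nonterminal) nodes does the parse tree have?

[S [Q < [S [Q ( [S [Q ( )]] )]] >] [S [Q ( [S [Q ( )]] )] [S [Q < >]]]]

12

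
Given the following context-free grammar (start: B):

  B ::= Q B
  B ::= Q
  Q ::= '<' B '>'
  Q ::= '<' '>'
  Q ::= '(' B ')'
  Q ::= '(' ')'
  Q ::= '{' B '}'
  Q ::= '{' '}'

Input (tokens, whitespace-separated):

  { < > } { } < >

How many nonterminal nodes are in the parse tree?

8

[B [Q { [B [Q < >]] }] [B [Q { }] [B [Q < >]]]]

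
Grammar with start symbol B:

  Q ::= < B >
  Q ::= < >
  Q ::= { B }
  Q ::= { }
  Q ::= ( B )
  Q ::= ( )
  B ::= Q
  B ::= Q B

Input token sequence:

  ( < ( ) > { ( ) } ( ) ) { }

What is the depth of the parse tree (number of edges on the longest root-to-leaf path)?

[B [Q ( [B [Q < [B [Q ( )]] >] [B [Q { [B [Q ( )]] }] [B [Q ( )]]]] )] [B [Q { }]]]

7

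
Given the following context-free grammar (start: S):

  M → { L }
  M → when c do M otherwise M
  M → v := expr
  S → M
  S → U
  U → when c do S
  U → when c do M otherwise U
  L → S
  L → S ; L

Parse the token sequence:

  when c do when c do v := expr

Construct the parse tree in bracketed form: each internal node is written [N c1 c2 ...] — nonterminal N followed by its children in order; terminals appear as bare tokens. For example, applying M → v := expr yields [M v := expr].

S
U
when c do S
when c do U
when c do when c do S
when c do when c do M
when c do when c do v := expr

[S [U when c do [S [U when c do [S [M v := expr]]]]]]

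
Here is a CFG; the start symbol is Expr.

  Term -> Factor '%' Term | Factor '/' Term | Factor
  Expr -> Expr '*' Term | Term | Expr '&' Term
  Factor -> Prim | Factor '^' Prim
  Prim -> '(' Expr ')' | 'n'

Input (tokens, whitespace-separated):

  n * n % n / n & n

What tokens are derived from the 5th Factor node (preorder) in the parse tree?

[Expr [Expr [Expr [Term [Factor [Prim n]]]] * [Term [Factor [Prim n]] % [Term [Factor [Prim n]] / [Term [Factor [Prim n]]]]]] & [Term [Factor [Prim n]]]]

n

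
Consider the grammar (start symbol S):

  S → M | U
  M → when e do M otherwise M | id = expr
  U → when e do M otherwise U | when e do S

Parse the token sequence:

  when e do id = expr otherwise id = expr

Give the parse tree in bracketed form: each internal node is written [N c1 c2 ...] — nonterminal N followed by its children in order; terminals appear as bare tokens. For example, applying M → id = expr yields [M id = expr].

S
M
when e do M otherwise M
when e do id = expr otherwise M
when e do id = expr otherwise id = expr

[S [M when e do [M id = expr] otherwise [M id = expr]]]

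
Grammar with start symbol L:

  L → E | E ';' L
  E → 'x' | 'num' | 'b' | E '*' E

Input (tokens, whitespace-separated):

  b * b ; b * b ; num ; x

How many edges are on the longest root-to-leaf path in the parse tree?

5

[L [E [E b] * [E b]] ; [L [E [E b] * [E b]] ; [L [E num] ; [L [E x]]]]]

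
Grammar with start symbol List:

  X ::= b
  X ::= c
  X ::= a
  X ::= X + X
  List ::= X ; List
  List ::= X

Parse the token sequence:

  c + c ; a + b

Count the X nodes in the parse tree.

6

[List [X [X c] + [X c]] ; [List [X [X a] + [X b]]]]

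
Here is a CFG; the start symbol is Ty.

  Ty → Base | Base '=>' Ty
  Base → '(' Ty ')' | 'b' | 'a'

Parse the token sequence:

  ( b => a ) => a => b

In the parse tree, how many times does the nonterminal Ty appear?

5

[Ty [Base ( [Ty [Base b] => [Ty [Base a]]] )] => [Ty [Base a] => [Ty [Base b]]]]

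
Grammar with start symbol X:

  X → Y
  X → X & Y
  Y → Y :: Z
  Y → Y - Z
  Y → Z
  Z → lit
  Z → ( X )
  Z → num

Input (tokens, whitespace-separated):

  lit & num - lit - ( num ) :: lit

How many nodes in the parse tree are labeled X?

[X [X [Y [Z lit]]] & [Y [Y [Y [Y [Z num]] - [Z lit]] - [Z ( [X [Y [Z num]]] )]] :: [Z lit]]]

3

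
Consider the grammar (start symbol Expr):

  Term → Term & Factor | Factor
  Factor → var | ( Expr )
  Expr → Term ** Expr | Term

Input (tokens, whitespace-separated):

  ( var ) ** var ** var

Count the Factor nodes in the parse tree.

4

[Expr [Term [Factor ( [Expr [Term [Factor var]]] )]] ** [Expr [Term [Factor var]] ** [Expr [Term [Factor var]]]]]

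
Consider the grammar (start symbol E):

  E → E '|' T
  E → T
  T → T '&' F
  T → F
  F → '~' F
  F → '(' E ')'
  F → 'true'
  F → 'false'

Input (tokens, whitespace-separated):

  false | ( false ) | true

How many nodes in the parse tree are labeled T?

[E [E [E [T [F false]]] | [T [F ( [E [T [F false]]] )]]] | [T [F true]]]

4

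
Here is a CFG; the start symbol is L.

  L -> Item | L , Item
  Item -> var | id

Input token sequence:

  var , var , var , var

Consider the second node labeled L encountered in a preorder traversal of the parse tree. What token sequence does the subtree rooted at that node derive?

var , var , var

[L [L [L [L [Item var]] , [Item var]] , [Item var]] , [Item var]]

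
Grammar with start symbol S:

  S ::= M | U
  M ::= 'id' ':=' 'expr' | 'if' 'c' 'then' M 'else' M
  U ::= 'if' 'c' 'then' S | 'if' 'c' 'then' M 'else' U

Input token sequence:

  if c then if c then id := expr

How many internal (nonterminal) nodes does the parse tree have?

[S [U if c then [S [U if c then [S [M id := expr]]]]]]

6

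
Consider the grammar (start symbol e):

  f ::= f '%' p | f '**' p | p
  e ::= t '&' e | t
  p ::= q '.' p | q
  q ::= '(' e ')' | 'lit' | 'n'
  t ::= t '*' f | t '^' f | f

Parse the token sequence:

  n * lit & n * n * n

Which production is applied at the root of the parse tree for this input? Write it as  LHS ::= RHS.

[e [t [t [f [p [q n]]]] * [f [p [q lit]]]] & [e [t [t [t [f [p [q n]]]] * [f [p [q n]]]] * [f [p [q n]]]]]]

e ::= t '&' e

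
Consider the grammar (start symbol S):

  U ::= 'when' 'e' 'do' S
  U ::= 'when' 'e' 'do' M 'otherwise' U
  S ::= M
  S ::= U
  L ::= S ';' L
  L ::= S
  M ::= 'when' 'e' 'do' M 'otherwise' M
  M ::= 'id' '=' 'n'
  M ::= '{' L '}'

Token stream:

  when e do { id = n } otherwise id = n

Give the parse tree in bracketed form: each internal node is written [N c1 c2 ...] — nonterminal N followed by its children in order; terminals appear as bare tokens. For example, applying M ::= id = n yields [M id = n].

S
M
when e do M otherwise M
when e do { L } otherwise M
when e do { S } otherwise M
when e do { M } otherwise M
when e do { id = n } otherwise M
when e do { id = n } otherwise id = n

[S [M when e do [M { [L [S [M id = n]]] }] otherwise [M id = n]]]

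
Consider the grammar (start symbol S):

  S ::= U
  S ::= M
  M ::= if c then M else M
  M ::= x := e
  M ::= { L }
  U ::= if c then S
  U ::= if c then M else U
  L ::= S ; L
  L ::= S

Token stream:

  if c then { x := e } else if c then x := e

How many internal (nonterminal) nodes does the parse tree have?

[S [U if c then [M { [L [S [M x := e]]] }] else [U if c then [S [M x := e]]]]]

9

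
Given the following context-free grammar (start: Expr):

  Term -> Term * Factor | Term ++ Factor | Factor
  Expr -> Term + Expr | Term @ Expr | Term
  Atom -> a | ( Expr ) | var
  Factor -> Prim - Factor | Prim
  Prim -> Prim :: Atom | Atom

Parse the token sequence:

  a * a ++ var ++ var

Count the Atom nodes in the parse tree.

4

[Expr [Term [Term [Term [Term [Factor [Prim [Atom a]]]] * [Factor [Prim [Atom a]]]] ++ [Factor [Prim [Atom var]]]] ++ [Factor [Prim [Atom var]]]]]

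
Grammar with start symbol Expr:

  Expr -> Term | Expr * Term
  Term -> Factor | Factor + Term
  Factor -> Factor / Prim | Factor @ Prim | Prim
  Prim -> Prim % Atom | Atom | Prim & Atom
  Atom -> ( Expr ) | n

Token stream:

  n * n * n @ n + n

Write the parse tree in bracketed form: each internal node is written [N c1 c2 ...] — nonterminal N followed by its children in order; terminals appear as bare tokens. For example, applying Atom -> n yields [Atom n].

Expr
Expr * Term
Expr * Term * Term
Term * Term * Term
Factor * Term * Term
Prim * Term * Term
Atom * Term * Term
n * Term * Term
n * Factor * Term
n * Prim * Term
n * Atom * Term
n * n * Term
n * n * Factor + Term
n * n * Factor @ Prim + Term
n * n * Prim @ Prim + Term
n * n * Atom @ Prim + Term
n * n * n @ Prim + Term
n * n * n @ Atom + Term
n * n * n @ n + Term
n * n * n @ n + Factor
n * n * n @ n + Prim
n * n * n @ n + Atom
n * n * n @ n + n

[Expr [Expr [Expr [Term [Factor [Prim [Atom n]]]]] * [Term [Factor [Prim [Atom n]]]]] * [Term [Factor [Factor [Prim [Atom n]]] @ [Prim [Atom n]]] + [Term [Factor [Prim [Atom n]]]]]]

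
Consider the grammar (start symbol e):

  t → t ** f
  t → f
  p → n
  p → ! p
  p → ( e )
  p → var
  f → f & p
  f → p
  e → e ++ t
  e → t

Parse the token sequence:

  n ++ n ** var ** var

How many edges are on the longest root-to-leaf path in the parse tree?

6

[e [e [t [f [p n]]]] ++ [t [t [t [f [p n]]] ** [f [p var]]] ** [f [p var]]]]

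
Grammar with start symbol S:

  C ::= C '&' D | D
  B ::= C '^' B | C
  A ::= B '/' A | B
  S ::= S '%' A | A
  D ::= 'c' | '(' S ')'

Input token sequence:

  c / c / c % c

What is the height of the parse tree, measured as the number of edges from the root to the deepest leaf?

[S [S [A [B [C [D c]]] / [A [B [C [D c]]] / [A [B [C [D c]]]]]]] % [A [B [C [D c]]]]]

8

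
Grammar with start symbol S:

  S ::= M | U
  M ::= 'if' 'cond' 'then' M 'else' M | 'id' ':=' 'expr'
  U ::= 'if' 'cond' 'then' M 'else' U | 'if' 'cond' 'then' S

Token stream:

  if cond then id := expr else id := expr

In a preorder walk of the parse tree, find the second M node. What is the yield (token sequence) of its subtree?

[S [M if cond then [M id := expr] else [M id := expr]]]

id := expr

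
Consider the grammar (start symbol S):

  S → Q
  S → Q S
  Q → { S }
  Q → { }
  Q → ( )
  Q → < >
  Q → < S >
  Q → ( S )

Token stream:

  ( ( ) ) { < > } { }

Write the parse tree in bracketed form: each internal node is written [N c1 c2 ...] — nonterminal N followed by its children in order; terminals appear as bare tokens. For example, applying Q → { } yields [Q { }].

[S [Q ( [S [Q ( )]] )] [S [Q { [S [Q < >]] }] [S [Q { }]]]]

S
Q S
( S ) S
( Q ) S
( ( ) ) S
( ( ) ) Q S
( ( ) ) { S } S
( ( ) ) { Q } S
( ( ) ) { < > } S
( ( ) ) { < > } Q
( ( ) ) { < > } { }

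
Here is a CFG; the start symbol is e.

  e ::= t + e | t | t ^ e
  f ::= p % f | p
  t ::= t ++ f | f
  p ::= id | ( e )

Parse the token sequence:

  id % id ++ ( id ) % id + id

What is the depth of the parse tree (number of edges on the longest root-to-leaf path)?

[e [t [t [f [p id] % [f [p id]]]] ++ [f [p ( [e [t [f [p id]]]] )] % [f [p id]]]] + [e [t [f [p id]]]]]

8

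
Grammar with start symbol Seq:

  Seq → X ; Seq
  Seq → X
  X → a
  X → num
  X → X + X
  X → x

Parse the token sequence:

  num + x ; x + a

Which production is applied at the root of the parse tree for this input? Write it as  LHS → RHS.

Seq → X ; Seq

[Seq [X [X num] + [X x]] ; [Seq [X [X x] + [X a]]]]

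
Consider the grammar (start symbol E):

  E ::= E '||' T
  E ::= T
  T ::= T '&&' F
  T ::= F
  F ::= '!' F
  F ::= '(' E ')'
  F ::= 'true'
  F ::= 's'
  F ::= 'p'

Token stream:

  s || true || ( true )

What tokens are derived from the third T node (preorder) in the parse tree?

[E [E [E [T [F s]]] || [T [F true]]] || [T [F ( [E [T [F true]]] )]]]

( true )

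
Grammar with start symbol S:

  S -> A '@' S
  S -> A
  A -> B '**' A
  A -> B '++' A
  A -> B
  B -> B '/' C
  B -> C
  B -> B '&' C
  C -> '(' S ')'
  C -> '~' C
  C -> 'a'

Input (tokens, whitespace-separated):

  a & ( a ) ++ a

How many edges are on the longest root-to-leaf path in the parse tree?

[S [A [B [B [C a]] & [C ( [S [A [B [C a]]]] )]] ++ [A [B [C a]]]]]

8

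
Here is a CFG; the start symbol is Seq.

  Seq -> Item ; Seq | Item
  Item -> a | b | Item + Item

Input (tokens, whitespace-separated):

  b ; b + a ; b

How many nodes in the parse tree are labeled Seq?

3

[Seq [Item b] ; [Seq [Item [Item b] + [Item a]] ; [Seq [Item b]]]]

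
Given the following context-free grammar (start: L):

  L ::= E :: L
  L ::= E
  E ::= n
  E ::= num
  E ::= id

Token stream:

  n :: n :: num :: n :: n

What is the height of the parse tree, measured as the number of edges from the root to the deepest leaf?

[L [E n] :: [L [E n] :: [L [E num] :: [L [E n] :: [L [E n]]]]]]

6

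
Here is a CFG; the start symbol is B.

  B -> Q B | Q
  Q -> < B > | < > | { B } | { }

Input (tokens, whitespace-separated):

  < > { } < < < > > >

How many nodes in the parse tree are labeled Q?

5

[B [Q < >] [B [Q { }] [B [Q < [B [Q < [B [Q < >]] >]] >]]]]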